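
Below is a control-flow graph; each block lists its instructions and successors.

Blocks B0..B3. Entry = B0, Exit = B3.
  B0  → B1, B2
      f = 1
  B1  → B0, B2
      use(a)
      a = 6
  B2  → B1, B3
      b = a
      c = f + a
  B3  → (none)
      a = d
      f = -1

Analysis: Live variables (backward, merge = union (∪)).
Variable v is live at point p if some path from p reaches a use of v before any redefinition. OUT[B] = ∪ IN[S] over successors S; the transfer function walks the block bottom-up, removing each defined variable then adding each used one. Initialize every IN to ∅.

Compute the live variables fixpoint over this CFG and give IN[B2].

Answer: {a, d, f}

Derivation:
Per-block solution:
  B0:   IN={a, d}   OUT={a, d, f}
  B1:   IN={a, d, f}   OUT={a, d, f}
  B2:   IN={a, d, f}   OUT={a, d, f}
  B3:   IN={d}   OUT={}

Merge at B2: OUT[B2] = IN[B1] ⊔ IN[B3] = {a, d, f}
Applying B2's transfer function to that OUT value gives IN[B2] (row B2 above).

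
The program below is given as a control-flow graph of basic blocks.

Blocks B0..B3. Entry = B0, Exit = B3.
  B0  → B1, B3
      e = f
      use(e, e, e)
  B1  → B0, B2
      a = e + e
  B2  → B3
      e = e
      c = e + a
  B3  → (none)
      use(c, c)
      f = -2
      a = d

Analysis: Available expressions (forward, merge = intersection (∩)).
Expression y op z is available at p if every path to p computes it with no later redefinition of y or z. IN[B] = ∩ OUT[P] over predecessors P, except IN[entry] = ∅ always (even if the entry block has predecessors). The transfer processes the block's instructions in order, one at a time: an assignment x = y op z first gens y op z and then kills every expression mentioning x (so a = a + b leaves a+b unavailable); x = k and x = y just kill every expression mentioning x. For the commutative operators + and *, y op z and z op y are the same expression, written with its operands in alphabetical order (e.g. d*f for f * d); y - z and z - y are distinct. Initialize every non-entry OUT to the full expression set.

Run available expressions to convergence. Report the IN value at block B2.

Converged values:
  B0:   IN={}   OUT={}
  B1:   IN={}   OUT={e+e}
  B2:   IN={e+e}   OUT={a+e}
  B3:   IN={}   OUT={}

Merge at B2: IN[B2] = OUT[B1] = {e+e}

Answer: {e+e}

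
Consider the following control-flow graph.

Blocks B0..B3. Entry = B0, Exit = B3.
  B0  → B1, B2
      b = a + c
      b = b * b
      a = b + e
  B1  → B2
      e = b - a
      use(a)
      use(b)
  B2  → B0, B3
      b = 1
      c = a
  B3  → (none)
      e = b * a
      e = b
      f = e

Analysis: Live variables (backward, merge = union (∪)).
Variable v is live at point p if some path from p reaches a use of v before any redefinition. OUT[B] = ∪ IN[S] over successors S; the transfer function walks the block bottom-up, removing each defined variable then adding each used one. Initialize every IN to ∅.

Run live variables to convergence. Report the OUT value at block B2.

Per-block solution:
  B0: | IN={a, c, e} | OUT={a, b, e}
  B1: | IN={a, b} | OUT={a, e}
  B2: | IN={a, e} | OUT={a, b, c, e}
  B3: | IN={a, b} | OUT={}

Merge at B2: OUT[B2] = IN[B0] ⊔ IN[B3] = {a, b, c, e}

Answer: {a, b, c, e}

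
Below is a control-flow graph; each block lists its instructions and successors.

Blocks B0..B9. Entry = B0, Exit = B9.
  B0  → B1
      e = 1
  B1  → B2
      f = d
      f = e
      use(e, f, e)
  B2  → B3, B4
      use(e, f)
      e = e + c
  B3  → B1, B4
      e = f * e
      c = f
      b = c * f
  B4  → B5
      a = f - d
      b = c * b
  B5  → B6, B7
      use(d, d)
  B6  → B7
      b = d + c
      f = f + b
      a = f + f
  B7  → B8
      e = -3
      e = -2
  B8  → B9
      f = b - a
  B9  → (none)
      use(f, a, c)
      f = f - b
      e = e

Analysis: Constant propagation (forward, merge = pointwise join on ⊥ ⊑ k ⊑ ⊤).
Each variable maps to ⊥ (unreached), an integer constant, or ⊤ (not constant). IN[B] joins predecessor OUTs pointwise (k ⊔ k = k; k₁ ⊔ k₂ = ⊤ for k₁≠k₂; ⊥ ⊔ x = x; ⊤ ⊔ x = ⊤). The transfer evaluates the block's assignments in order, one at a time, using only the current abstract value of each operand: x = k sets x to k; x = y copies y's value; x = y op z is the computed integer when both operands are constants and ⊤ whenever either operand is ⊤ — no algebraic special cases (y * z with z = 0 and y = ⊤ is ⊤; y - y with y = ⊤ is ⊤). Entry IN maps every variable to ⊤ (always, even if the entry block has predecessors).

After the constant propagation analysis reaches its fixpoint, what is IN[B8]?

Converged values:
  B0:  IN=(all ⊤)  OUT={e:1; rest ⊤}
  B1:  IN=(all ⊤)  OUT=(all ⊤)
  B2:  IN=(all ⊤)  OUT=(all ⊤)
  B3:  IN=(all ⊤)  OUT=(all ⊤)
  B4:  IN=(all ⊤)  OUT=(all ⊤)
  B5:  IN=(all ⊤)  OUT=(all ⊤)
  B6:  IN=(all ⊤)  OUT=(all ⊤)
  B7:  IN=(all ⊤)  OUT={e:-2; rest ⊤}
  B8:  IN={e:-2; rest ⊤}  OUT={e:-2; rest ⊤}
  B9:  IN={e:-2; rest ⊤}  OUT={e:-2; rest ⊤}

Merge at B8: IN[B8] = OUT[B7] = {a: ⊤, b: ⊤, c: ⊤, d: ⊤, e: -2, f: ⊤}

Answer: {a: ⊤, b: ⊤, c: ⊤, d: ⊤, e: -2, f: ⊤}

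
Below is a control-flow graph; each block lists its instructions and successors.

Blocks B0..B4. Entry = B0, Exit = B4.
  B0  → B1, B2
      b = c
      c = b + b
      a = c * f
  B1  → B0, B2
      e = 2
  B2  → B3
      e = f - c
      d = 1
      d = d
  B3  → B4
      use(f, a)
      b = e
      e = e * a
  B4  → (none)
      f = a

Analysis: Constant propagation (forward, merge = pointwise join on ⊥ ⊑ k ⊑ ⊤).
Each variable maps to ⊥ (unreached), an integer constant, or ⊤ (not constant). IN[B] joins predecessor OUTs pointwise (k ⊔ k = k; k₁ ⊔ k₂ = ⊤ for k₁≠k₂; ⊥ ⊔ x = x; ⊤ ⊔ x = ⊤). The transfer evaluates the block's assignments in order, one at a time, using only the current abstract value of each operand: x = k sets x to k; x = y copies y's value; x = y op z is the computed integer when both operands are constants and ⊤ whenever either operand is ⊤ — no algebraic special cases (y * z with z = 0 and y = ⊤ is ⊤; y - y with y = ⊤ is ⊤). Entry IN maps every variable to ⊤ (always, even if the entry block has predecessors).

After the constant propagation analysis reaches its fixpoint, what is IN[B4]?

Converged values:
  B0: | IN=(all ⊤) | OUT=(all ⊤)
  B1: | IN=(all ⊤) | OUT={e:2; rest ⊤}
  B2: | IN=(all ⊤) | OUT={d:1; rest ⊤}
  B3: | IN={d:1; rest ⊤} | OUT={d:1; rest ⊤}
  B4: | IN={d:1; rest ⊤} | OUT={d:1; rest ⊤}

Merge at B4: IN[B4] = OUT[B3] = {a: ⊤, b: ⊤, c: ⊤, d: 1, e: ⊤, f: ⊤}

Answer: {a: ⊤, b: ⊤, c: ⊤, d: 1, e: ⊤, f: ⊤}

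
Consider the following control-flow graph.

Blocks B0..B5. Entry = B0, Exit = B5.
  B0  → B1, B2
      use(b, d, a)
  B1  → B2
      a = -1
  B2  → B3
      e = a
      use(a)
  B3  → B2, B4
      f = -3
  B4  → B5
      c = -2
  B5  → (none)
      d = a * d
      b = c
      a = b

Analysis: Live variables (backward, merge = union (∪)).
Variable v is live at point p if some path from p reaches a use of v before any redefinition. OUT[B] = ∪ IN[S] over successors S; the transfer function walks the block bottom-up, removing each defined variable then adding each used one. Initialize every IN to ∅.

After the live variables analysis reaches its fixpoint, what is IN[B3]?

Answer: {a, d}

Derivation:
Converged values:
  B0: | IN={a, b, d} | OUT={a, d}
  B1: | IN={d} | OUT={a, d}
  B2: | IN={a, d} | OUT={a, d}
  B3: | IN={a, d} | OUT={a, d}
  B4: | IN={a, d} | OUT={a, c, d}
  B5: | IN={a, c, d} | OUT={}

Merge at B3: OUT[B3] = IN[B2] ⊔ IN[B4] = {a, d}
Applying B3's transfer function to that OUT value gives IN[B3] (row B3 above).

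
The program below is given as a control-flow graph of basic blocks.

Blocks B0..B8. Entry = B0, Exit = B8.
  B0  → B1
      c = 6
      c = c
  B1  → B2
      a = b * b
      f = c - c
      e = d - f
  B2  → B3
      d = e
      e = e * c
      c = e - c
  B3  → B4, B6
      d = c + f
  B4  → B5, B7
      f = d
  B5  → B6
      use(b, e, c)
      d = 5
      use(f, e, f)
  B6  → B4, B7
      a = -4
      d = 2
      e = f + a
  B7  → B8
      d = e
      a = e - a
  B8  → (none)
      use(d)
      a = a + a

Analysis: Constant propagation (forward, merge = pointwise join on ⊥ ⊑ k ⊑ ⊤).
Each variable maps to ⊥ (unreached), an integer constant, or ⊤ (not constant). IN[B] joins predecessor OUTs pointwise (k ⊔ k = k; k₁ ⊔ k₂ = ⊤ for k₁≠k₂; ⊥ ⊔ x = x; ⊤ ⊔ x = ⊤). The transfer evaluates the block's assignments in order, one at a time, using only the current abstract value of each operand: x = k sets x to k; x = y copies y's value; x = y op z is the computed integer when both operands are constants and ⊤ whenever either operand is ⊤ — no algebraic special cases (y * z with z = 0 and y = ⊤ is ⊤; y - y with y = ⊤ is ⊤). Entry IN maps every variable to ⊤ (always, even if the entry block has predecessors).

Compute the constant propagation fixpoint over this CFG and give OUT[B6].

Answer: {a: -4, b: ⊤, c: ⊤, d: 2, e: ⊤, f: ⊤}

Working:
Fixpoint table:
  B0:  IN=(all ⊤)  OUT={c:6; rest ⊤}
  B1:  IN={c:6; rest ⊤}  OUT={c:6, f:0; rest ⊤}
  B2:  IN={c:6, f:0; rest ⊤}  OUT={f:0; rest ⊤}
  B3:  IN={f:0; rest ⊤}  OUT={f:0; rest ⊤}
  B4:  IN=(all ⊤)  OUT=(all ⊤)
  B5:  IN=(all ⊤)  OUT={d:5; rest ⊤}
  B6:  IN=(all ⊤)  OUT={a:-4, d:2; rest ⊤}
  B7:  IN=(all ⊤)  OUT=(all ⊤)
  B8:  IN=(all ⊤)  OUT=(all ⊤)

Merge at B6: IN[B6] = OUT[B3] ⊔ OUT[B5] = {a: ⊤, b: ⊤, c: ⊤, d: ⊤, e: ⊤, f: ⊤}
Applying B6's transfer function to that IN value gives OUT[B6] (row B6 above).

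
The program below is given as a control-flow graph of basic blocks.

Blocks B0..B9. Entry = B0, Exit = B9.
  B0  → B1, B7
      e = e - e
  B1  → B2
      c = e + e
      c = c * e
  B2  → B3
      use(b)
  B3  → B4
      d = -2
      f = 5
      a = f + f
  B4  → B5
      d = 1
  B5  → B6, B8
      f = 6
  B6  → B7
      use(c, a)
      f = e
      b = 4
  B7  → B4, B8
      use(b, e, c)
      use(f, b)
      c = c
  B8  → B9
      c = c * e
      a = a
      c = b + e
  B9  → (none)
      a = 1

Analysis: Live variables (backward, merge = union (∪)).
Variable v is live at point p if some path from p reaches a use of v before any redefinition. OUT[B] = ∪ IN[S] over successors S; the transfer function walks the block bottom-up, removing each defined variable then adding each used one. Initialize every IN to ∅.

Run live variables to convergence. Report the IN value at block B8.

Answer: {a, b, c, e}

Derivation:
Fixpoint table:
  B0:  IN={a, b, c, e, f}  OUT={a, b, c, e, f}
  B1:  IN={b, e}  OUT={b, c, e}
  B2:  IN={b, c, e}  OUT={b, c, e}
  B3:  IN={b, c, e}  OUT={a, b, c, e}
  B4:  IN={a, b, c, e}  OUT={a, b, c, e}
  B5:  IN={a, b, c, e}  OUT={a, b, c, e}
  B6:  IN={a, c, e}  OUT={a, b, c, e, f}
  B7:  IN={a, b, c, e, f}  OUT={a, b, c, e}
  B8:  IN={a, b, c, e}  OUT={}
  B9:  IN={}  OUT={}

Merge at B8: OUT[B8] = IN[B9] = {}
Applying B8's transfer function to that OUT value gives IN[B8] (row B8 above).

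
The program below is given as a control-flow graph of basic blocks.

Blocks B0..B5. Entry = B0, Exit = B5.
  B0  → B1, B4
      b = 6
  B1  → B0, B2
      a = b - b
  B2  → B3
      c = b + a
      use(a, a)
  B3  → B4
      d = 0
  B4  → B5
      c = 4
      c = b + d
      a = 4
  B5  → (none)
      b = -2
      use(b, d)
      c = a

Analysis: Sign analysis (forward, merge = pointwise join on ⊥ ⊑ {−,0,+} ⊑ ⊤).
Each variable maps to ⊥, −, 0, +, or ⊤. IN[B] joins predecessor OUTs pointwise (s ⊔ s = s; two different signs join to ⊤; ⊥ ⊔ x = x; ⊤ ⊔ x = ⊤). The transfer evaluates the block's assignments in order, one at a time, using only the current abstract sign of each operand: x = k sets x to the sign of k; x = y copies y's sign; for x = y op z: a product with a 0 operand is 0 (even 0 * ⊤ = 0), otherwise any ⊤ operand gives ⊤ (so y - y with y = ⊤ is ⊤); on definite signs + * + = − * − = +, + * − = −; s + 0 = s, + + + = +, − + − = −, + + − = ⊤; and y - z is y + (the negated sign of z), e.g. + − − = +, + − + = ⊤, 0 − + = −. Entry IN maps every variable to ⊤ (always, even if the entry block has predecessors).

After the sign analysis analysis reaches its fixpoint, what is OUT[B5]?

Answer: {a: +, b: -, c: +, d: ⊤, e: ⊤, f: ⊤}

Working:
Fixpoint table:
  B0:   IN=(all ⊤)   OUT={b:+; rest ⊤}
  B1:   IN={b:+; rest ⊤}   OUT={b:+; rest ⊤}
  B2:   IN={b:+; rest ⊤}   OUT={b:+; rest ⊤}
  B3:   IN={b:+; rest ⊤}   OUT={b:+, d:0; rest ⊤}
  B4:   IN={b:+; rest ⊤}   OUT={a:+, b:+; rest ⊤}
  B5:   IN={a:+, b:+; rest ⊤}   OUT={a:+, b:-, c:+; rest ⊤}

Merge at B5: IN[B5] = OUT[B4] = {a: +, b: +, c: ⊤, d: ⊤, e: ⊤, f: ⊤}
Applying B5's transfer function to that IN value gives OUT[B5] (row B5 above).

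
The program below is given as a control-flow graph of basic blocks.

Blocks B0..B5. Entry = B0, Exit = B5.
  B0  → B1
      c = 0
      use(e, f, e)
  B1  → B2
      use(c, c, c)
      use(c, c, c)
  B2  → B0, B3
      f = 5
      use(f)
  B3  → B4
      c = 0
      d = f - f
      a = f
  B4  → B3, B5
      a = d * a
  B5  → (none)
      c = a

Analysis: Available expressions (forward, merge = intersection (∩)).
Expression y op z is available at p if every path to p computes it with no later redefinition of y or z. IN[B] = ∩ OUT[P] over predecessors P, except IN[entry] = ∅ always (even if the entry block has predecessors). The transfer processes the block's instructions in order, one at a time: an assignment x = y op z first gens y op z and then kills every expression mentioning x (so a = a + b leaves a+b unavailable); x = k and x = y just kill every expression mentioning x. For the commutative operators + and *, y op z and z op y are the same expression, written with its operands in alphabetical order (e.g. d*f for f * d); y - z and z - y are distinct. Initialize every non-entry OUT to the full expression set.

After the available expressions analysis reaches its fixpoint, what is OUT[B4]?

Fixpoint table:
  B0:   IN={}   OUT={}
  B1:   IN={}   OUT={}
  B2:   IN={}   OUT={}
  B3:   IN={}   OUT={f-f}
  B4:   IN={f-f}   OUT={f-f}
  B5:   IN={f-f}   OUT={f-f}

Merge at B4: IN[B4] = OUT[B3] = {f-f}
Applying B4's transfer function to that IN value gives OUT[B4] (row B4 above).

Answer: {f-f}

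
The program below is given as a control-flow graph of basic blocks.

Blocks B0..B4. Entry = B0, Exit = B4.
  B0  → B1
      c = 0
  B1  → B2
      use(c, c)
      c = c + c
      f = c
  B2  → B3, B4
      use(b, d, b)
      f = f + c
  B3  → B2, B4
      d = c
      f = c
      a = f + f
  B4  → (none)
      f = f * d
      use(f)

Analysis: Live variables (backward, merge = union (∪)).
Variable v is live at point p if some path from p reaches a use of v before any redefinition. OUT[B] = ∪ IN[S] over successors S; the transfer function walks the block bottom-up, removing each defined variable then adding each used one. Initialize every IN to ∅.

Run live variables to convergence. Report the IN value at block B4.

Answer: {d, f}

Derivation:
Converged values:
  B0: | IN={b, d} | OUT={b, c, d}
  B1: | IN={b, c, d} | OUT={b, c, d, f}
  B2: | IN={b, c, d, f} | OUT={b, c, d, f}
  B3: | IN={b, c} | OUT={b, c, d, f}
  B4: | IN={d, f} | OUT={}

B4 is the boundary node: OUT[B4] = {}
Applying B4's transfer function to that OUT value gives IN[B4] (row B4 above).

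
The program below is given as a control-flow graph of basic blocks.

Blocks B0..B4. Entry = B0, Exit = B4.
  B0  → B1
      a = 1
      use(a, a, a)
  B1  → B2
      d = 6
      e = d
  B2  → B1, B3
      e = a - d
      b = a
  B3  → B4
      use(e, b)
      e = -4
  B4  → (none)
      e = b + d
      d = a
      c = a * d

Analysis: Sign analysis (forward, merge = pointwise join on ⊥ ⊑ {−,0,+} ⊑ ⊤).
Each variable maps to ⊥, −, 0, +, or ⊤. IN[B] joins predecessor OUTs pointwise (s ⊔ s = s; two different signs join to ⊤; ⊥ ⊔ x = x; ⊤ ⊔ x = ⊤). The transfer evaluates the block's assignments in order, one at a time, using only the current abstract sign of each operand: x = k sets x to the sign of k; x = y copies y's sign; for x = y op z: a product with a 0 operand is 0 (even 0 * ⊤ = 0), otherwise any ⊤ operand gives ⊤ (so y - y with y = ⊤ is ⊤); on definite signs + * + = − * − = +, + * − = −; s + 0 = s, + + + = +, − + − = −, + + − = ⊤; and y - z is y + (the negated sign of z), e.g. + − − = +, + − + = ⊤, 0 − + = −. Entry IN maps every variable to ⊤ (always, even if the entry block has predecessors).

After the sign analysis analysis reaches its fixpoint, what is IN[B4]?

Answer: {a: +, b: +, c: ⊤, d: +, e: -, f: ⊤}

Derivation:
Fixpoint table:
  B0:   IN=(all ⊤)   OUT={a:+; rest ⊤}
  B1:   IN={a:+; rest ⊤}   OUT={a:+, d:+, e:+; rest ⊤}
  B2:   IN={a:+, d:+, e:+; rest ⊤}   OUT={a:+, b:+, d:+; rest ⊤}
  B3:   IN={a:+, b:+, d:+; rest ⊤}   OUT={a:+, b:+, d:+, e:-; rest ⊤}
  B4:   IN={a:+, b:+, d:+, e:-; rest ⊤}   OUT={a:+, b:+, c:+, d:+, e:+; rest ⊤}

Merge at B4: IN[B4] = OUT[B3] = {a: +, b: +, c: ⊤, d: +, e: -, f: ⊤}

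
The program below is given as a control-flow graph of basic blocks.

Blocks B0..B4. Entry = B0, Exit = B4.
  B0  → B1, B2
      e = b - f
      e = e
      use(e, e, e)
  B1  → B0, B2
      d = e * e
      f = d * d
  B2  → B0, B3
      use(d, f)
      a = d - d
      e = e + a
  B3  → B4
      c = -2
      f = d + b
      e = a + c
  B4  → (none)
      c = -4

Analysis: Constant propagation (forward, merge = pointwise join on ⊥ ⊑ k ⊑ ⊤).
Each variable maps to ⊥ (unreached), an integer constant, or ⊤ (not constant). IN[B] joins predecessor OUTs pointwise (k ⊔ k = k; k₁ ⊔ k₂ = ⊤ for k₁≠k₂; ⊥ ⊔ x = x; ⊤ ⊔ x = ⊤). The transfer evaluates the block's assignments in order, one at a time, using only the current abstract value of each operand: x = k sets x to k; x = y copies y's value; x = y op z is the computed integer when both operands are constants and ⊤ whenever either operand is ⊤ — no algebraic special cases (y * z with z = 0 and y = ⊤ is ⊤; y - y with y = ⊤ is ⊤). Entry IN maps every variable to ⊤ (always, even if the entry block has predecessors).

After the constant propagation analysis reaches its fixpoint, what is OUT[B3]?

Per-block solution:
  B0:   IN=(all ⊤)   OUT=(all ⊤)
  B1:   IN=(all ⊤)   OUT=(all ⊤)
  B2:   IN=(all ⊤)   OUT=(all ⊤)
  B3:   IN=(all ⊤)   OUT={c:-2; rest ⊤}
  B4:   IN={c:-2; rest ⊤}   OUT={c:-4; rest ⊤}

Merge at B3: IN[B3] = OUT[B2] = {a: ⊤, b: ⊤, c: ⊤, d: ⊤, e: ⊤, f: ⊤}
Applying B3's transfer function to that IN value gives OUT[B3] (row B3 above).

Answer: {a: ⊤, b: ⊤, c: -2, d: ⊤, e: ⊤, f: ⊤}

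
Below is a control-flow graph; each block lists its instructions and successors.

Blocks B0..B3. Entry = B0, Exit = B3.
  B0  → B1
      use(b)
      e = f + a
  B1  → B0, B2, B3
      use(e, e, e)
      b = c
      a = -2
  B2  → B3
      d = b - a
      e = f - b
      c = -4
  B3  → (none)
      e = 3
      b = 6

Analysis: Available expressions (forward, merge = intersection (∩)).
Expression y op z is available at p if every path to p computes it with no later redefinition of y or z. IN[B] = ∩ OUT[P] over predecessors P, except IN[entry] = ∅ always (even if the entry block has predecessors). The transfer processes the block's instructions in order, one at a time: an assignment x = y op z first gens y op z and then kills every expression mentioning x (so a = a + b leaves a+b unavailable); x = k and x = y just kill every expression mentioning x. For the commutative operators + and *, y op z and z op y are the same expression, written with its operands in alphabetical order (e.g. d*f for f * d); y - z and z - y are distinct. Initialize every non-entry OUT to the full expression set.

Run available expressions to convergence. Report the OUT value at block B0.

Per-block solution:
  B0:   IN={}   OUT={a+f}
  B1:   IN={a+f}   OUT={}
  B2:   IN={}   OUT={b-a, f-b}
  B3:   IN={}   OUT={}

Merge at B0 (entry node, so the boundary value {} is joined with the incoming edge(s)): IN[B0] = {} ∩ OUT[B1] = {}
Applying B0's transfer function to that IN value gives OUT[B0] (row B0 above).

Answer: {a+f}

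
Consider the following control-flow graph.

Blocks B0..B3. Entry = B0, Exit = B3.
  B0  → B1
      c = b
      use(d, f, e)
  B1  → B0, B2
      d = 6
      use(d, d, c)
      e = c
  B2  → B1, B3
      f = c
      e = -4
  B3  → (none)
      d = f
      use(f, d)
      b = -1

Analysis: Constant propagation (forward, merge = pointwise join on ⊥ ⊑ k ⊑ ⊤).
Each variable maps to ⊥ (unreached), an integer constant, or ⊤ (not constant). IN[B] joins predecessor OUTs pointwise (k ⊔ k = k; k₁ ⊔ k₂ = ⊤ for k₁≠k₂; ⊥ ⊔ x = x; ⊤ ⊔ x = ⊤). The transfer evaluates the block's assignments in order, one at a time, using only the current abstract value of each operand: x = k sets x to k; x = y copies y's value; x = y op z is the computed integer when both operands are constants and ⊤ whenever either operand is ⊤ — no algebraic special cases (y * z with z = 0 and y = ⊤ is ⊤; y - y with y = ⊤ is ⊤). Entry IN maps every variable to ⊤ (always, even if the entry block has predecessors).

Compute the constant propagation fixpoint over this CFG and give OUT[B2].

Per-block solution:
  B0:   IN=(all ⊤)   OUT=(all ⊤)
  B1:   IN=(all ⊤)   OUT={d:6; rest ⊤}
  B2:   IN={d:6; rest ⊤}   OUT={d:6, e:-4; rest ⊤}
  B3:   IN={d:6, e:-4; rest ⊤}   OUT={b:-1, e:-4; rest ⊤}

Merge at B2: IN[B2] = OUT[B1] = {a: ⊤, b: ⊤, c: ⊤, d: 6, e: ⊤, f: ⊤}
Applying B2's transfer function to that IN value gives OUT[B2] (row B2 above).

Answer: {a: ⊤, b: ⊤, c: ⊤, d: 6, e: -4, f: ⊤}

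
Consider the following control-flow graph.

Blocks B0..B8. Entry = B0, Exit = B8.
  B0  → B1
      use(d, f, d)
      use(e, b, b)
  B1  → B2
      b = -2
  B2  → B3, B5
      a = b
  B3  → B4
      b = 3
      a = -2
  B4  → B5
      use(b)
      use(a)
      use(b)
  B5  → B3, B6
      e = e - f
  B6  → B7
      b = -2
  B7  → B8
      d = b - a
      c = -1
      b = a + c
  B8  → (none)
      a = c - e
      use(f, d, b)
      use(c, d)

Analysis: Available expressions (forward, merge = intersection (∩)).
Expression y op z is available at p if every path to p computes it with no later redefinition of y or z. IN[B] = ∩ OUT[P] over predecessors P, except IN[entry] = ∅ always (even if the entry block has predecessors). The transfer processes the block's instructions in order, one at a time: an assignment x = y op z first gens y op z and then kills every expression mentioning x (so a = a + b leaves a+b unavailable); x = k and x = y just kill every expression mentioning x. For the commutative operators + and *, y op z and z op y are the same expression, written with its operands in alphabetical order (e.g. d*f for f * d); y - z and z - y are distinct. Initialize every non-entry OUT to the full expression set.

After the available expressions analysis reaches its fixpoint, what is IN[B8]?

Answer: {a+c}

Working:
Per-block solution:
  B0: | IN={} | OUT={}
  B1: | IN={} | OUT={}
  B2: | IN={} | OUT={}
  B3: | IN={} | OUT={}
  B4: | IN={} | OUT={}
  B5: | IN={} | OUT={}
  B6: | IN={} | OUT={}
  B7: | IN={} | OUT={a+c}
  B8: | IN={a+c} | OUT={c-e}

Merge at B8: IN[B8] = OUT[B7] = {a+c}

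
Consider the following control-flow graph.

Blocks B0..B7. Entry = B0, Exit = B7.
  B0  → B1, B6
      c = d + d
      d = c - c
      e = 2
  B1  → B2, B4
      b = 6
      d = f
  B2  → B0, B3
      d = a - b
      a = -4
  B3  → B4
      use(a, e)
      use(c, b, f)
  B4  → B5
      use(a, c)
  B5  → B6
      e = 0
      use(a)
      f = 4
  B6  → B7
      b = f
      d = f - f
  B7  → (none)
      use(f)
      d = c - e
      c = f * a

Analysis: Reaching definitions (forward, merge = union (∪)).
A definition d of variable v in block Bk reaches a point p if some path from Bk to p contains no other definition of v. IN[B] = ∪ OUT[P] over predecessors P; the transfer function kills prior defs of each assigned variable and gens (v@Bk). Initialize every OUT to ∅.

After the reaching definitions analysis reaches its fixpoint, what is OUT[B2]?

Answer: {a@B2, b@B1, c@B0, d@B2, e@B0}

Working:
Converged values:
  B0:  IN={a@B2, b@B1, c@B0, d@B2, e@B0}  OUT={a@B2, b@B1, c@B0, d@B0, e@B0}
  B1:  IN={a@B2, b@B1, c@B0, d@B0, e@B0}  OUT={a@B2, b@B1, c@B0, d@B1, e@B0}
  B2:  IN={a@B2, b@B1, c@B0, d@B1, e@B0}  OUT={a@B2, b@B1, c@B0, d@B2, e@B0}
  B3:  IN={a@B2, b@B1, c@B0, d@B2, e@B0}  OUT={a@B2, b@B1, c@B0, d@B2, e@B0}
  B4:  IN={a@B2, b@B1, c@B0, d@B1, d@B2, e@B0}  OUT={a@B2, b@B1, c@B0, d@B1, d@B2, e@B0}
  B5:  IN={a@B2, b@B1, c@B0, d@B1, d@B2, e@B0}  OUT={a@B2, b@B1, c@B0, d@B1, d@B2, e@B5, f@B5}
  B6:  IN={a@B2, b@B1, c@B0, d@B0, d@B1, d@B2, e@B0, e@B5, f@B5}  OUT={a@B2, b@B6, c@B0, d@B6, e@B0, e@B5, f@B5}
  B7:  IN={a@B2, b@B6, c@B0, d@B6, e@B0, e@B5, f@B5}  OUT={a@B2, b@B6, c@B7, d@B7, e@B0, e@B5, f@B5}

Merge at B2: IN[B2] = OUT[B1] = {a@B2, b@B1, c@B0, d@B1, e@B0}
Applying B2's transfer function to that IN value gives OUT[B2] (row B2 above).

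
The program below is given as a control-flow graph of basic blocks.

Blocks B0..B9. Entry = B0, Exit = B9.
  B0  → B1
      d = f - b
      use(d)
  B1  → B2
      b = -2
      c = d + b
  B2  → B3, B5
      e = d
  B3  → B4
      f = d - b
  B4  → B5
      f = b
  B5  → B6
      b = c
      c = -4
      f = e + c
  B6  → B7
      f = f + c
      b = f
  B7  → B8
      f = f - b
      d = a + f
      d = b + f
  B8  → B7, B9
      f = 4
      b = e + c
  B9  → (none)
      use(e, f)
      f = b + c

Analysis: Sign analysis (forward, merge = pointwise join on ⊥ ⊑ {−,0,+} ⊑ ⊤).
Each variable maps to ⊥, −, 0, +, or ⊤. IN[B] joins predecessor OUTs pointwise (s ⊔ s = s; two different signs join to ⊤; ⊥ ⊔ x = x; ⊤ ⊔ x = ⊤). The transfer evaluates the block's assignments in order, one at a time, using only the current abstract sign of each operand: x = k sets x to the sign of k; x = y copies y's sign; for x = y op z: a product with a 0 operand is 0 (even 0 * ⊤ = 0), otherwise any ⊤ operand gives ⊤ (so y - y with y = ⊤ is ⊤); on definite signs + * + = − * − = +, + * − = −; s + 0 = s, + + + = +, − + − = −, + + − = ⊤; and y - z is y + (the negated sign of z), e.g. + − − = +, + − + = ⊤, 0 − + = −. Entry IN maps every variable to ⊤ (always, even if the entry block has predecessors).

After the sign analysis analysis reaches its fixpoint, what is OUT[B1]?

Per-block solution:
  B0: | IN=(all ⊤) | OUT=(all ⊤)
  B1: | IN=(all ⊤) | OUT={b:-; rest ⊤}
  B2: | IN={b:-; rest ⊤} | OUT={b:-; rest ⊤}
  B3: | IN={b:-; rest ⊤} | OUT={b:-; rest ⊤}
  B4: | IN={b:-; rest ⊤} | OUT={b:-, f:-; rest ⊤}
  B5: | IN={b:-; rest ⊤} | OUT={c:-; rest ⊤}
  B6: | IN={c:-; rest ⊤} | OUT={c:-; rest ⊤}
  B7: | IN={c:-; rest ⊤} | OUT={c:-; rest ⊤}
  B8: | IN={c:-; rest ⊤} | OUT={c:-, f:+; rest ⊤}
  B9: | IN={c:-, f:+; rest ⊤} | OUT={c:-; rest ⊤}

Merge at B1: IN[B1] = OUT[B0] = {a: ⊤, b: ⊤, c: ⊤, d: ⊤, e: ⊤, f: ⊤}
Applying B1's transfer function to that IN value gives OUT[B1] (row B1 above).

Answer: {a: ⊤, b: -, c: ⊤, d: ⊤, e: ⊤, f: ⊤}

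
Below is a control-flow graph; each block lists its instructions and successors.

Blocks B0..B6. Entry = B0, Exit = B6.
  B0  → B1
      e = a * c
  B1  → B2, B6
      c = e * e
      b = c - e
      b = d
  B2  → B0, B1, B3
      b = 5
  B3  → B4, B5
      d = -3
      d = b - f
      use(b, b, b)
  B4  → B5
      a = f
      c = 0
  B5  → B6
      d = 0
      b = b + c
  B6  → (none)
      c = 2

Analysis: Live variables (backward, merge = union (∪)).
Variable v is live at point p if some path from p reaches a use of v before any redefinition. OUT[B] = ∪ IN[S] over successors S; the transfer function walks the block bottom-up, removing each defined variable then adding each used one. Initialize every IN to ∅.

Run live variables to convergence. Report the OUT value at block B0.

Per-block solution:
  B0:  IN={a, c, d, f}  OUT={a, d, e, f}
  B1:  IN={a, d, e, f}  OUT={a, c, d, e, f}
  B2:  IN={a, c, d, e, f}  OUT={a, b, c, d, e, f}
  B3:  IN={b, c, f}  OUT={b, c, f}
  B4:  IN={b, f}  OUT={b, c}
  B5:  IN={b, c}  OUT={}
  B6:  IN={}  OUT={}

Merge at B0: OUT[B0] = IN[B1] = {a, d, e, f}

Answer: {a, d, e, f}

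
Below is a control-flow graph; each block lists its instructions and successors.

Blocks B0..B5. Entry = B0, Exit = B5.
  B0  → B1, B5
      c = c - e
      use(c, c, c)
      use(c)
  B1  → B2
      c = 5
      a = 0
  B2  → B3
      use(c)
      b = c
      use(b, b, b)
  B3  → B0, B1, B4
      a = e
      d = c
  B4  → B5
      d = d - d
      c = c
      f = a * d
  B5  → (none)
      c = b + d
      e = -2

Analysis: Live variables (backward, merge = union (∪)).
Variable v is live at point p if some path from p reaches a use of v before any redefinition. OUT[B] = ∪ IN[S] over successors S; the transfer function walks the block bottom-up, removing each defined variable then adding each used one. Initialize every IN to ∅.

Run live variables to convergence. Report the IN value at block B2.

Answer: {c, e}

Derivation:
Converged values:
  B0:  IN={b, c, d, e}  OUT={b, d, e}
  B1:  IN={e}  OUT={c, e}
  B2:  IN={c, e}  OUT={b, c, e}
  B3:  IN={b, c, e}  OUT={a, b, c, d, e}
  B4:  IN={a, b, c, d}  OUT={b, d}
  B5:  IN={b, d}  OUT={}

Merge at B2: OUT[B2] = IN[B3] = {b, c, e}
Applying B2's transfer function to that OUT value gives IN[B2] (row B2 above).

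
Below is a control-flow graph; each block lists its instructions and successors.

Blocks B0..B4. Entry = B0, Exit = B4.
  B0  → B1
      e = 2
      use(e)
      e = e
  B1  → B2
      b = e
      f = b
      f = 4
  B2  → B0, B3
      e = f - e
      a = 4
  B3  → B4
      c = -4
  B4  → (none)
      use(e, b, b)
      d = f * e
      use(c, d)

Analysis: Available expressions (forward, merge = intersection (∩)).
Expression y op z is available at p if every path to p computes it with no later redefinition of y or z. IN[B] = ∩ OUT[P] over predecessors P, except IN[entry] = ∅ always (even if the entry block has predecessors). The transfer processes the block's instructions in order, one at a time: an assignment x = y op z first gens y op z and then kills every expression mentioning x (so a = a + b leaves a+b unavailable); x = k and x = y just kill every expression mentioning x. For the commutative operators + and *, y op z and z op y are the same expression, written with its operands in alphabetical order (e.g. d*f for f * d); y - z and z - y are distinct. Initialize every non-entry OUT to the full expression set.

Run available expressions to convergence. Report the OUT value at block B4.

Answer: {e*f}

Trace:
Fixpoint table:
  B0:  IN={}  OUT={}
  B1:  IN={}  OUT={}
  B2:  IN={}  OUT={}
  B3:  IN={}  OUT={}
  B4:  IN={}  OUT={e*f}

Merge at B4: IN[B4] = OUT[B3] = {}
Applying B4's transfer function to that IN value gives OUT[B4] (row B4 above).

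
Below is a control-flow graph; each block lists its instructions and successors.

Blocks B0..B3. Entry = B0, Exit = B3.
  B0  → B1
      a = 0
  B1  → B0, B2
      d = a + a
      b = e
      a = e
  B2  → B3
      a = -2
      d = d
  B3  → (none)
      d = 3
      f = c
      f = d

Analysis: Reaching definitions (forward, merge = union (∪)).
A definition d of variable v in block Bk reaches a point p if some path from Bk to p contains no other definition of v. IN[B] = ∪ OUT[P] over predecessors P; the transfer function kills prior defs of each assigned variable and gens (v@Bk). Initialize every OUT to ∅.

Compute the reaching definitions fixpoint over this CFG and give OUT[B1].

Per-block solution:
  B0: | IN={a@B1, b@B1, d@B1} | OUT={a@B0, b@B1, d@B1}
  B1: | IN={a@B0, b@B1, d@B1} | OUT={a@B1, b@B1, d@B1}
  B2: | IN={a@B1, b@B1, d@B1} | OUT={a@B2, b@B1, d@B2}
  B3: | IN={a@B2, b@B1, d@B2} | OUT={a@B2, b@B1, d@B3, f@B3}

Merge at B1: IN[B1] = OUT[B0] = {a@B0, b@B1, d@B1}
Applying B1's transfer function to that IN value gives OUT[B1] (row B1 above).

Answer: {a@B1, b@B1, d@B1}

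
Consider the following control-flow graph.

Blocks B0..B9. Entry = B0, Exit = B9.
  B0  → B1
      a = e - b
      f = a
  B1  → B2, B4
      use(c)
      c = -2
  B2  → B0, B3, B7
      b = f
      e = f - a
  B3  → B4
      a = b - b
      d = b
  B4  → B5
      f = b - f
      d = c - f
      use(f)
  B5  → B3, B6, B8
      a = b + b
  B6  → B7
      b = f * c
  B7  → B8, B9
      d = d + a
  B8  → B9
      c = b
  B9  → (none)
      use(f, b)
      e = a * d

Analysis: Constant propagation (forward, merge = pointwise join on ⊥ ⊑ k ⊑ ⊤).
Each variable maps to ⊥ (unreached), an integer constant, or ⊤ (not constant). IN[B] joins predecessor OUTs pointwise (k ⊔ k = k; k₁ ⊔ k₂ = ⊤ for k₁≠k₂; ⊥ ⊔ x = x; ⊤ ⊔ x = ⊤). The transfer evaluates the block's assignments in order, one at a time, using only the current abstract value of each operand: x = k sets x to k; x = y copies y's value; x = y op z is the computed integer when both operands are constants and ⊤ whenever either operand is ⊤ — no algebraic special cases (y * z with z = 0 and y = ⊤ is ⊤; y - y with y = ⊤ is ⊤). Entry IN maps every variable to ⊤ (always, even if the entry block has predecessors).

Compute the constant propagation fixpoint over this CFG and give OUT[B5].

Converged values:
  B0:  IN=(all ⊤)  OUT=(all ⊤)
  B1:  IN=(all ⊤)  OUT={c:-2; rest ⊤}
  B2:  IN={c:-2; rest ⊤}  OUT={c:-2; rest ⊤}
  B3:  IN={c:-2; rest ⊤}  OUT={c:-2; rest ⊤}
  B4:  IN={c:-2; rest ⊤}  OUT={c:-2; rest ⊤}
  B5:  IN={c:-2; rest ⊤}  OUT={c:-2; rest ⊤}
  B6:  IN={c:-2; rest ⊤}  OUT={c:-2; rest ⊤}
  B7:  IN={c:-2; rest ⊤}  OUT={c:-2; rest ⊤}
  B8:  IN={c:-2; rest ⊤}  OUT=(all ⊤)
  B9:  IN=(all ⊤)  OUT=(all ⊤)

Merge at B5: IN[B5] = OUT[B4] = {a: ⊤, b: ⊤, c: -2, d: ⊤, e: ⊤, f: ⊤}
Applying B5's transfer function to that IN value gives OUT[B5] (row B5 above).

Answer: {a: ⊤, b: ⊤, c: -2, d: ⊤, e: ⊤, f: ⊤}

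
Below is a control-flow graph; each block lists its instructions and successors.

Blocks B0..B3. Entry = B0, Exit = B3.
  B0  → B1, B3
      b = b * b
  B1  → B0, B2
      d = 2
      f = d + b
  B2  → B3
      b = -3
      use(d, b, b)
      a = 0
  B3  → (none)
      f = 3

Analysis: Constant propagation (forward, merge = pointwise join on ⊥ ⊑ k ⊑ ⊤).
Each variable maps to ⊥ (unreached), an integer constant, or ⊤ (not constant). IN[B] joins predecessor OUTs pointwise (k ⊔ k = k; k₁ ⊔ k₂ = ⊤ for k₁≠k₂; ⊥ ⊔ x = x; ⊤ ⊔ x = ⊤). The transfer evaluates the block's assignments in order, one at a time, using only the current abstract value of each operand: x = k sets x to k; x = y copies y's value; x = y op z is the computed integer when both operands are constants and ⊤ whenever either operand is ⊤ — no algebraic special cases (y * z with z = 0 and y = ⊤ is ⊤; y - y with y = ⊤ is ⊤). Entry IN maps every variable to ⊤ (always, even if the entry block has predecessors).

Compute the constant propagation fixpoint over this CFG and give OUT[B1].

Answer: {a: ⊤, b: ⊤, c: ⊤, d: 2, e: ⊤, f: ⊤}

Derivation:
Fixpoint table:
  B0:   IN=(all ⊤)   OUT=(all ⊤)
  B1:   IN=(all ⊤)   OUT={d:2; rest ⊤}
  B2:   IN={d:2; rest ⊤}   OUT={a:0, b:-3, d:2; rest ⊤}
  B3:   IN=(all ⊤)   OUT={f:3; rest ⊤}

Merge at B1: IN[B1] = OUT[B0] = {a: ⊤, b: ⊤, c: ⊤, d: ⊤, e: ⊤, f: ⊤}
Applying B1's transfer function to that IN value gives OUT[B1] (row B1 above).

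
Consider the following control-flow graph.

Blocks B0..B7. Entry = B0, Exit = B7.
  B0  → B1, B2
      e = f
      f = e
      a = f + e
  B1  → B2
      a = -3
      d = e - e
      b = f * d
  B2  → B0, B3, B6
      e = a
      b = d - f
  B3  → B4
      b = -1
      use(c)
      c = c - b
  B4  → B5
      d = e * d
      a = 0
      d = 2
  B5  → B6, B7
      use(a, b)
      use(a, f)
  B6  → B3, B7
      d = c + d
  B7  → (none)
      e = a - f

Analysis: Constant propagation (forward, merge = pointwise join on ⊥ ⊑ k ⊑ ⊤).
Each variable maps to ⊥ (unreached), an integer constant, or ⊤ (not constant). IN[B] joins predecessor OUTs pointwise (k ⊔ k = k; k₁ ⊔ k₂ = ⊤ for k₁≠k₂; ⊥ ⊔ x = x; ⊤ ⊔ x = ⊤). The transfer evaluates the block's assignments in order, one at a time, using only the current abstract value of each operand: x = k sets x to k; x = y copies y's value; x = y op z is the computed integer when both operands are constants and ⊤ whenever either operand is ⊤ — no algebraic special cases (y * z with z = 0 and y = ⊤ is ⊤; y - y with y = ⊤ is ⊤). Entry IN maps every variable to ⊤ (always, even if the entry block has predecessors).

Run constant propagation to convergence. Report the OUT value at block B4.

Fixpoint table:
  B0: | IN=(all ⊤) | OUT=(all ⊤)
  B1: | IN=(all ⊤) | OUT={a:-3; rest ⊤}
  B2: | IN=(all ⊤) | OUT=(all ⊤)
  B3: | IN=(all ⊤) | OUT={b:-1; rest ⊤}
  B4: | IN={b:-1; rest ⊤} | OUT={a:0, b:-1, d:2; rest ⊤}
  B5: | IN={a:0, b:-1, d:2; rest ⊤} | OUT={a:0, b:-1, d:2; rest ⊤}
  B6: | IN=(all ⊤) | OUT=(all ⊤)
  B7: | IN=(all ⊤) | OUT=(all ⊤)

Merge at B4: IN[B4] = OUT[B3] = {a: ⊤, b: -1, c: ⊤, d: ⊤, e: ⊤, f: ⊤}
Applying B4's transfer function to that IN value gives OUT[B4] (row B4 above).

Answer: {a: 0, b: -1, c: ⊤, d: 2, e: ⊤, f: ⊤}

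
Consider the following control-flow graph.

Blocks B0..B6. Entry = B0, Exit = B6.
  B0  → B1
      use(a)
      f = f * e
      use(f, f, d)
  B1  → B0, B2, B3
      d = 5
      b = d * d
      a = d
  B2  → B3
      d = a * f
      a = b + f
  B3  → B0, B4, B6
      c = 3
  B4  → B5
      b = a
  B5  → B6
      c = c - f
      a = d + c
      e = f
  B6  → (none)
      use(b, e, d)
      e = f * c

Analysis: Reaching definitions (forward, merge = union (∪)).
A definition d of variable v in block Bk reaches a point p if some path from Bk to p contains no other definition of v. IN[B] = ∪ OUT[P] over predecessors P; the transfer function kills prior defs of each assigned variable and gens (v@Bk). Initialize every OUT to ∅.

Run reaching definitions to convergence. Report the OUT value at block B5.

Per-block solution:
  B0: | IN={a@B1, a@B2, b@B1, c@B3, d@B1, d@B2, f@B0} | OUT={a@B1, a@B2, b@B1, c@B3, d@B1, d@B2, f@B0}
  B1: | IN={a@B1, a@B2, b@B1, c@B3, d@B1, d@B2, f@B0} | OUT={a@B1, b@B1, c@B3, d@B1, f@B0}
  B2: | IN={a@B1, b@B1, c@B3, d@B1, f@B0} | OUT={a@B2, b@B1, c@B3, d@B2, f@B0}
  B3: | IN={a@B1, a@B2, b@B1, c@B3, d@B1, d@B2, f@B0} | OUT={a@B1, a@B2, b@B1, c@B3, d@B1, d@B2, f@B0}
  B4: | IN={a@B1, a@B2, b@B1, c@B3, d@B1, d@B2, f@B0} | OUT={a@B1, a@B2, b@B4, c@B3, d@B1, d@B2, f@B0}
  B5: | IN={a@B1, a@B2, b@B4, c@B3, d@B1, d@B2, f@B0} | OUT={a@B5, b@B4, c@B5, d@B1, d@B2, e@B5, f@B0}
  B6: | IN={a@B1, a@B2, a@B5, b@B1, b@B4, c@B3, c@B5, d@B1, d@B2, e@B5, f@B0} | OUT={a@B1, a@B2, a@B5, b@B1, b@B4, c@B3, c@B5, d@B1, d@B2, e@B6, f@B0}

Merge at B5: IN[B5] = OUT[B4] = {a@B1, a@B2, b@B4, c@B3, d@B1, d@B2, f@B0}
Applying B5's transfer function to that IN value gives OUT[B5] (row B5 above).

Answer: {a@B5, b@B4, c@B5, d@B1, d@B2, e@B5, f@B0}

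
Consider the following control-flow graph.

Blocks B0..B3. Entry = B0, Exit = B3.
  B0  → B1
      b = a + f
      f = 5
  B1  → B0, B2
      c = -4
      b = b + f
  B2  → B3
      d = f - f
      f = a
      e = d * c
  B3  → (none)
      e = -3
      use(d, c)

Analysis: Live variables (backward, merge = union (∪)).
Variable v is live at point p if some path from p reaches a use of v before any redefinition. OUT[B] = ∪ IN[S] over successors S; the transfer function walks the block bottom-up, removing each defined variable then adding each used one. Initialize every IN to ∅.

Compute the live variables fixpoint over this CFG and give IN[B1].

Per-block solution:
  B0:  IN={a, f}  OUT={a, b, f}
  B1:  IN={a, b, f}  OUT={a, c, f}
  B2:  IN={a, c, f}  OUT={c, d}
  B3:  IN={c, d}  OUT={}

Merge at B1: OUT[B1] = IN[B0] ⊔ IN[B2] = {a, c, f}
Applying B1's transfer function to that OUT value gives IN[B1] (row B1 above).

Answer: {a, b, f}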